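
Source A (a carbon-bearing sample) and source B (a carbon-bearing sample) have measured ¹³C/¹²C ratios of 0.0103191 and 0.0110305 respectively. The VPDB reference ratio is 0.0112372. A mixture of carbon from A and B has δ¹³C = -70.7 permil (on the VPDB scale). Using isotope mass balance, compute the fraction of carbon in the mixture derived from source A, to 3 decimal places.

0.826

δ_A = (0.0103191/0.0112372 − 1)×1000 = (0.918298 − 1)×1000 = -81.702 permil
δ_B = (0.0110305/0.0112372 − 1)×1000 = (0.981606 − 1)×1000 = -18.394 permil
f_A = (δ_mix − δ_B)/(δ_A − δ_B) = (-70.7 − (-18.394))/(-81.702 − (-18.394))
f_A = -52.306 / -63.308 = 0.8262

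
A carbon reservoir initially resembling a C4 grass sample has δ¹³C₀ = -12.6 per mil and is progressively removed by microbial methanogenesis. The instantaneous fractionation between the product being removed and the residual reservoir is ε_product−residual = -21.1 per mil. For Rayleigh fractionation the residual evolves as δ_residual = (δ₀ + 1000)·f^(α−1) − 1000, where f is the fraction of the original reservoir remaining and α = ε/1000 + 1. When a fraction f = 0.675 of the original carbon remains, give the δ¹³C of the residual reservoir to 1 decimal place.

-4.4 per mil

Rayleigh residual: δ_res = (δ₀ + 1000)·f^(α−1) − 1000
α = ε/1000 + 1 = 0.97890, so α − 1 = -0.02110
f^(α−1) = 0.675^(-0.02110) = 1.008328
δ_res = (-12.6 + 1000) × 1.008328 − 1000 = 995.623 − 1000 = -4.38 per mil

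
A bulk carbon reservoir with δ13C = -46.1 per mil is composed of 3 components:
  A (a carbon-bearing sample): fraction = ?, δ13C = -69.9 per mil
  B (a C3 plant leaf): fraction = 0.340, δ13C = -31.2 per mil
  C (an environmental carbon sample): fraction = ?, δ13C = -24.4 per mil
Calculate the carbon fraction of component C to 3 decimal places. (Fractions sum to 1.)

0.234

Let f_C and f_A be the unknown fractions; fractions sum to 1 so f_C + f_A = 0.660.
Mass balance: Σ fᵢ·δᵢ = δ_bulk ⇒ f_C·(-24.4) + f_A·(-69.9) = -46.1 − (-10.608) = -35.492
Substitute f_A = 0.660 − f_C:
f_C·(-24.4 − -69.9) = -35.492 − 0.660×(-69.9) = 10.642
f_C = 10.642 / 45.5 = 0.2339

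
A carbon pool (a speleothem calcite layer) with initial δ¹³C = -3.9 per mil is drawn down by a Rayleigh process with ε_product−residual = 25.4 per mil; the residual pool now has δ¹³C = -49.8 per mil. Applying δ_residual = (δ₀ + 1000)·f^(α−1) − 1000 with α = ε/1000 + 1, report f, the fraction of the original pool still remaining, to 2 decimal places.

α − 1 = ε/1000 = 0.0254
(δ_res + 1000)/(δ₀ + 1000) = (-49.8 + 1000)/(-3.9 + 1000) = 950.2/996.1 = 0.953920
f = 0.953920^(1/0.0254) = exp(ln(0.953920)/0.0254) = exp(-0.04718/0.0254)
f = exp(-1.8573) = 0.1561

0.16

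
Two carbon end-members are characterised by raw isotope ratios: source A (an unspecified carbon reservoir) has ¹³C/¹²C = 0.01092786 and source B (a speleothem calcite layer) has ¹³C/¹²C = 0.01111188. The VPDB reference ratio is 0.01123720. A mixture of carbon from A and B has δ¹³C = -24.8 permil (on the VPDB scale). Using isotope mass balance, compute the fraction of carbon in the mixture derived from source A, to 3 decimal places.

0.833

δ_A = (0.01092786/0.01123720 − 1)×1000 = (0.972472 − 1)×1000 = -27.528 permil
δ_B = (0.01111188/0.01123720 − 1)×1000 = (0.988848 − 1)×1000 = -11.152 permil
f_A = (δ_mix − δ_B)/(δ_A − δ_B) = (-24.8 − (-11.152))/(-27.528 − (-11.152))
f_A = -13.648 / -16.376 = 0.8334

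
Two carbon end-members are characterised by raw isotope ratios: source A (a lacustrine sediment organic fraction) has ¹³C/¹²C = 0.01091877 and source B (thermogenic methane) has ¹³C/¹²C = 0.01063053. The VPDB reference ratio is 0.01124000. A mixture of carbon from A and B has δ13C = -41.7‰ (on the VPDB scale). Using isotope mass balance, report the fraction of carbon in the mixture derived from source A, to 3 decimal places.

δ_A = (0.01091877/0.01124000 − 1)×1000 = (0.971421 − 1)×1000 = -28.579‰
δ_B = (0.01063053/0.01124000 − 1)×1000 = (0.945777 − 1)×1000 = -54.223‰
f_A = (δ_mix − δ_B)/(δ_A − δ_B) = (-41.7 − (-54.223))/(-28.579 − (-54.223))
f_A = 12.523 / 25.644 = 0.4883

0.488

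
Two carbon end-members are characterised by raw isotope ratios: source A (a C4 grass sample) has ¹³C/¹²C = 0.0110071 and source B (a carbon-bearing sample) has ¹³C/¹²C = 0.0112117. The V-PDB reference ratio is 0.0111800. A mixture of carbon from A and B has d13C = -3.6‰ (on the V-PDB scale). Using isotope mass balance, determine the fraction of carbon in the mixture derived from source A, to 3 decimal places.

0.352

δ_A = (0.0110071/0.0111800 − 1)×1000 = (0.984535 − 1)×1000 = -15.465‰
δ_B = (0.0112117/0.0111800 − 1)×1000 = (1.002835 − 1)×1000 = 2.835‰
f_A = (δ_mix − δ_B)/(δ_A − δ_B) = (-3.6 − (2.835))/(-15.465 − (2.835))
f_A = -6.435 / -18.301 = 0.3517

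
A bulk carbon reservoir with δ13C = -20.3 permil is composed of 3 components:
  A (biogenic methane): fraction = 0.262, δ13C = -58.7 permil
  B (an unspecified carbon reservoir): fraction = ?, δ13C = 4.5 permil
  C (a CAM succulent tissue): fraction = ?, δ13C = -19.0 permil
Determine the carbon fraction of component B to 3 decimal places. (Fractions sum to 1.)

Let f_B and f_C be the unknown fractions; fractions sum to 1 so f_B + f_C = 0.738.
Mass balance: Σ fᵢ·δᵢ = δ_bulk ⇒ f_B·(4.5) + f_C·(-19.0) = -20.3 − (-15.379) = -4.921
Substitute f_C = 0.738 − f_B:
f_B·(4.5 − -19.0) = -4.921 − 0.738×(-19.0) = 9.101
f_B = 9.101 / 23.5 = 0.3873

0.387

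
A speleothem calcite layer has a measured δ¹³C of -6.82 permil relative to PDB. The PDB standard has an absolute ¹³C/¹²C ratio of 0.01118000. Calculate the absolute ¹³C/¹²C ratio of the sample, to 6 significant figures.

0.0111038

R_sample = R_standard × (δ¹³C/1000 + 1)
R_sample = 0.01118000 × (-6.82/1000 + 1) = 0.01118000 × 0.993180
R_sample = 0.0111038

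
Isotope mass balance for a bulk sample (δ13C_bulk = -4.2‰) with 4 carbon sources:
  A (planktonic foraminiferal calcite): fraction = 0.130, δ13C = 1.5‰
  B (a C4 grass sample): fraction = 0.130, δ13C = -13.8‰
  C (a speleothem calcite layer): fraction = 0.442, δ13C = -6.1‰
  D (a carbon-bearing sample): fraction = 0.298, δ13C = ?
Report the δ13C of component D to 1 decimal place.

Isotope mass balance: δ_bulk = Σ fᵢ·δᵢ.
-4.2 = 0.130×(1.5) + 0.130×(-13.8) + 0.442×(-6.1) + 0.298×δ_D
0.298·δ_D = -4.2 − (-4.295) = 0.095
δ_D = 0.095 / 0.298 = 0.32‰

0.3‰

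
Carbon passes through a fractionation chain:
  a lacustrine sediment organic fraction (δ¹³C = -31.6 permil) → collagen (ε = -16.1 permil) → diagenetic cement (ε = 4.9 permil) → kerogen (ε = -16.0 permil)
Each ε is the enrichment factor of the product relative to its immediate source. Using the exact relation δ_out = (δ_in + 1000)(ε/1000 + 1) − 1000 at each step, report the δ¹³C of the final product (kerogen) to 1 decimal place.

step 1: δ = (-31.60 + 1000)·(-16.1/1000 + 1) − 1000 = -47.19 permil
step 2: δ = (-47.19 + 1000)·(4.9/1000 + 1) − 1000 = -42.52 permil
step 3: δ = (-42.52 + 1000)·(-16.0/1000 + 1) − 1000 = -57.84 permil

-57.8 permil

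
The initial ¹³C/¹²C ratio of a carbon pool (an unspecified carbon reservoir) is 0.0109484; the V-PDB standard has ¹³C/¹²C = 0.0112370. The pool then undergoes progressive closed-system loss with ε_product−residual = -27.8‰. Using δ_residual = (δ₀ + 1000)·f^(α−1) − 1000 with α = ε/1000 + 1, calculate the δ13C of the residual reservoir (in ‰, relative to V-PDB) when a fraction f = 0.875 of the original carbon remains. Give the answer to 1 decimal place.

-22.1‰

δ₀ = (0.0109484/0.0112370 − 1)×1000 = (0.974317 − 1)×1000 = -25.683‰
α − 1 = ε/1000 = -0.0278
f^(α−1) = 0.875^(-0.0278) = 1.003719
δ_res = (-25.683 + 1000) × 1.003719 − 1000 = 977.941 − 1000 = -22.06‰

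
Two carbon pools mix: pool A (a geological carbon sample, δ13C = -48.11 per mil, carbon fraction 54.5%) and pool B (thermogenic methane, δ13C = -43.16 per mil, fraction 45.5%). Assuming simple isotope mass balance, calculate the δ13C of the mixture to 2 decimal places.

-45.86 per mil

δ_mix = f_A·δ_A + f_B·δ_B
δ_mix = 0.545 × (-48.11) + 0.455 × (-43.16)
δ_mix = -26.220 + -19.638 = -45.858 per mil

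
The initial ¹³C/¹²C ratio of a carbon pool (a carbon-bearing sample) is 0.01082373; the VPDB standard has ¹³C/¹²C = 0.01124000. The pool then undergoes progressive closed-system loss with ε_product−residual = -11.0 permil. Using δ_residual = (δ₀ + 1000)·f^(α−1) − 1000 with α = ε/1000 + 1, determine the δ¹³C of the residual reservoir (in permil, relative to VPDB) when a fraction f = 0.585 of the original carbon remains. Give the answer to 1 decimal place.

-31.3 permil

δ₀ = (0.01082373/0.01124000 − 1)×1000 = (0.962965 − 1)×1000 = -37.035 permil
α − 1 = ε/1000 = -0.0110
f^(α−1) = 0.585^(-0.0110) = 1.005915
δ_res = (-37.035 + 1000) × 1.005915 − 1000 = 968.661 − 1000 = -31.34 permil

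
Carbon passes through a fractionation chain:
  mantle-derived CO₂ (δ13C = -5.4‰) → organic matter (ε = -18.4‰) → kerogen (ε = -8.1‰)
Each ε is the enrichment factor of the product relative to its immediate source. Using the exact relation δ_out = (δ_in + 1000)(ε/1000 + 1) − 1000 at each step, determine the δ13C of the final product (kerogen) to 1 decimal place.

step 1: δ = (-5.40 + 1000)·(-18.4/1000 + 1) − 1000 = -23.70‰
step 2: δ = (-23.70 + 1000)·(-8.1/1000 + 1) − 1000 = -31.61‰

-31.6‰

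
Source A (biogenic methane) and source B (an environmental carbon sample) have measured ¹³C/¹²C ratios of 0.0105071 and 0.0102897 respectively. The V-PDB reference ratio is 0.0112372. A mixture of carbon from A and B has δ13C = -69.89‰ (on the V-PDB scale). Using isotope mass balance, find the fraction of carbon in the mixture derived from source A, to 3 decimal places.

δ_A = (0.0105071/0.0112372 − 1)×1000 = (0.935028 − 1)×1000 = -64.972‰
δ_B = (0.0102897/0.0112372 − 1)×1000 = (0.915682 − 1)×1000 = -84.318‰
f_A = (δ_mix − δ_B)/(δ_A − δ_B) = (-69.89 − (-84.318))/(-64.972 − (-84.318))
f_A = 14.428 / 19.346 = 0.7458

0.746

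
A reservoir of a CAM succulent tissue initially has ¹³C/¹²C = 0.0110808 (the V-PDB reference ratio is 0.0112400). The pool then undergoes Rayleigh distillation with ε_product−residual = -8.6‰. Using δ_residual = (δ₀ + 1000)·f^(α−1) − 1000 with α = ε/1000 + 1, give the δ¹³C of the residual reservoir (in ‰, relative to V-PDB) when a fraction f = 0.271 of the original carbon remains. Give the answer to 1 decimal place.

-3.0‰

δ₀ = (0.0110808/0.0112400 − 1)×1000 = (0.985836 − 1)×1000 = -14.164‰
α − 1 = ε/1000 = -0.0086
f^(α−1) = 0.271^(-0.0086) = 1.011292
δ_res = (-14.164 + 1000) × 1.011292 − 1000 = 996.968 − 1000 = -3.03‰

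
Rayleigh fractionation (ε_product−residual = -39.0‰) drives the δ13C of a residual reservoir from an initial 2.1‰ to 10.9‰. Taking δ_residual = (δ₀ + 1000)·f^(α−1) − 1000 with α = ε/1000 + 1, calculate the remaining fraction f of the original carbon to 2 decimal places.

α − 1 = ε/1000 = -0.0390
(δ_res + 1000)/(δ₀ + 1000) = (10.9 + 1000)/(2.1 + 1000) = 1010.9/1002.1 = 1.008782
f = 1.008782^(1/-0.0390) = exp(ln(1.008782)/-0.0390) = exp(0.00874/-0.0390)
f = exp(-0.2242) = 0.7992

0.80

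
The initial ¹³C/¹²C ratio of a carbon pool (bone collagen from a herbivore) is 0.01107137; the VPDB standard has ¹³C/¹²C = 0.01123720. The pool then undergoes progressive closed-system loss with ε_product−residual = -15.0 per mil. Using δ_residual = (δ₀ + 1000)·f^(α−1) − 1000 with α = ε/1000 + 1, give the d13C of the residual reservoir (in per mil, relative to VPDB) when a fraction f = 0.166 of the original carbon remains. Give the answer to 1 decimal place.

δ₀ = (0.01107137/0.01123720 − 1)×1000 = (0.985243 − 1)×1000 = -14.757 per mil
α − 1 = ε/1000 = -0.0150
f^(α−1) = 0.166^(-0.0150) = 1.027303
δ_res = (-14.757 + 1000) × 1.027303 − 1000 = 1012.142 − 1000 = 12.14 per mil

12.1 per mil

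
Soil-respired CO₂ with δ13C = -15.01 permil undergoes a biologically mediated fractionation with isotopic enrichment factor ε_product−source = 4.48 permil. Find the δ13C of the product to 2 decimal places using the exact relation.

Exactly, δ_product = (δ_source + 1000)·(ε/1000 + 1) − 1000.
δ_product = (-15.01 + 1000) × (4.48/1000 + 1) − 1000
δ_product = -10.597 permil

-10.60 permil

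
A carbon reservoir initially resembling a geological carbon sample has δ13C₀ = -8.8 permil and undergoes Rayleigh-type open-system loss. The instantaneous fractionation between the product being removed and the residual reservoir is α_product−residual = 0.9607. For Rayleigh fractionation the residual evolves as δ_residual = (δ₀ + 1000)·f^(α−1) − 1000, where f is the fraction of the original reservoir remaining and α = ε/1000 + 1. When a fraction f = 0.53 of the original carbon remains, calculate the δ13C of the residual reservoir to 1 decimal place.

16.2 permil

Rayleigh residual: δ_res = (δ₀ + 1000)·f^(α−1) − 1000
α − 1 = -0.03930
f^(α−1) = 0.53^(-0.03930) = 1.025265
δ_res = (-8.8 + 1000) × 1.025265 − 1000 = 1016.242 − 1000 = 16.24 permil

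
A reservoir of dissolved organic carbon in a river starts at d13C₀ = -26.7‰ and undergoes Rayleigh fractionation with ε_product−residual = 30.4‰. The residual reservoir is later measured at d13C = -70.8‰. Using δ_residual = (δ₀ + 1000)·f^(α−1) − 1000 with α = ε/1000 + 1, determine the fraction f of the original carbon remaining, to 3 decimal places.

0.218

α − 1 = ε/1000 = 0.0304
(δ_res + 1000)/(δ₀ + 1000) = (-70.8 + 1000)/(-26.7 + 1000) = 929.2/973.3 = 0.954690
f = 0.954690^(1/0.0304) = exp(ln(0.954690)/0.0304) = exp(-0.04637/0.0304)
f = exp(-1.5253) = 0.2176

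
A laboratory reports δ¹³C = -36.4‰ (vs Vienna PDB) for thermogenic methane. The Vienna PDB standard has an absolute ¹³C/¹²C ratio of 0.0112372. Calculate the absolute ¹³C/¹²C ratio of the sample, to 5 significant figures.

0.010828

R_sample = R_standard × (δ¹³C/1000 + 1)
R_sample = 0.0112372 × (-36.4/1000 + 1) = 0.0112372 × 0.963600
R_sample = 0.0108282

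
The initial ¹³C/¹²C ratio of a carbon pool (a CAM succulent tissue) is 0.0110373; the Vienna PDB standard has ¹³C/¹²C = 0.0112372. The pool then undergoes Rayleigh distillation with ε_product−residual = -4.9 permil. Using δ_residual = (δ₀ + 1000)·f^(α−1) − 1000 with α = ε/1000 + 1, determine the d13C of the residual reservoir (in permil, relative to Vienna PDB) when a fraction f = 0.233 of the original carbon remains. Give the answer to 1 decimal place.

-10.8 permil

δ₀ = (0.0110373/0.0112372 − 1)×1000 = (0.982211 − 1)×1000 = -17.789 permil
α − 1 = ε/1000 = -0.0049
f^(α−1) = 0.233^(-0.0049) = 1.007163
δ_res = (-17.789 + 1000) × 1.007163 − 1000 = 989.247 − 1000 = -10.75 permil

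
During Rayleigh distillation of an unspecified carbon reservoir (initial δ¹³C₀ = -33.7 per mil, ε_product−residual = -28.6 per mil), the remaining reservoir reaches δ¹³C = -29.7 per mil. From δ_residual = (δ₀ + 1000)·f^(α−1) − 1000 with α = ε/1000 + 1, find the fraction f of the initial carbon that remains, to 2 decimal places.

α − 1 = ε/1000 = -0.0286
(δ_res + 1000)/(δ₀ + 1000) = (-29.7 + 1000)/(-33.7 + 1000) = 970.3/966.3 = 1.004140
f = 1.004140^(1/-0.0286) = exp(ln(1.004140)/-0.0286) = exp(0.00413/-0.0286)
f = exp(-0.1444) = 0.8655

0.87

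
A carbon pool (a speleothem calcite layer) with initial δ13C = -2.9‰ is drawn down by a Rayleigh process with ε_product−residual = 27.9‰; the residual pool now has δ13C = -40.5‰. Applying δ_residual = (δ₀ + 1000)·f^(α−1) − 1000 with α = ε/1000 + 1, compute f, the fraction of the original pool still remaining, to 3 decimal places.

α − 1 = ε/1000 = 0.0279
(δ_res + 1000)/(δ₀ + 1000) = (-40.5 + 1000)/(-2.9 + 1000) = 959.5/997.1 = 0.962291
f = 0.962291^(1/0.0279) = exp(ln(0.962291)/0.0279) = exp(-0.03844/0.0279)
f = exp(-1.3777) = 0.2521

0.252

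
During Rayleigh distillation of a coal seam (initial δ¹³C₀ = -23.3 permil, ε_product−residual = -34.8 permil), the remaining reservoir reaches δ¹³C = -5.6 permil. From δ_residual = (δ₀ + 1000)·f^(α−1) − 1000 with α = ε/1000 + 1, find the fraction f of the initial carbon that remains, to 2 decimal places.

0.60

α − 1 = ε/1000 = -0.0348
(δ_res + 1000)/(δ₀ + 1000) = (-5.6 + 1000)/(-23.3 + 1000) = 994.4/976.7 = 1.018122
f = 1.018122^(1/-0.0348) = exp(ln(1.018122)/-0.0348) = exp(0.01796/-0.0348)
f = exp(-0.5161) = 0.5968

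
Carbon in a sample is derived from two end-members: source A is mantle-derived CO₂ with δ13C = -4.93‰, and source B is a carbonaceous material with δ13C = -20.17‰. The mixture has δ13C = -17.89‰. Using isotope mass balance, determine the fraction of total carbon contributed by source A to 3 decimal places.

δ_mix = f_A·δ_A + (1 − f_A)·δ_B  ⇒  f_A = (δ_mix − δ_B)/(δ_A − δ_B)
f_A = (-17.89 − (-20.17)) / (-4.93 − (-20.17))
f_A = 2.28 / 15.24 = 0.1496

0.150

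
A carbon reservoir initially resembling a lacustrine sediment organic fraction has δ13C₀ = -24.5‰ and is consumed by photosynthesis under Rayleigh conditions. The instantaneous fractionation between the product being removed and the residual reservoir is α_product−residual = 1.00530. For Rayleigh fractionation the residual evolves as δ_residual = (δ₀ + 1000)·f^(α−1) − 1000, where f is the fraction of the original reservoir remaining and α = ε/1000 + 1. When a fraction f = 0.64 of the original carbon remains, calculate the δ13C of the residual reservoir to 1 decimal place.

Rayleigh residual: δ_res = (δ₀ + 1000)·f^(α−1) − 1000
α − 1 = 0.00530
f^(α−1) = 0.64^(0.00530) = 0.997637
δ_res = (-24.5 + 1000) × 0.997637 − 1000 = 973.195 − 1000 = -26.80‰

-26.8‰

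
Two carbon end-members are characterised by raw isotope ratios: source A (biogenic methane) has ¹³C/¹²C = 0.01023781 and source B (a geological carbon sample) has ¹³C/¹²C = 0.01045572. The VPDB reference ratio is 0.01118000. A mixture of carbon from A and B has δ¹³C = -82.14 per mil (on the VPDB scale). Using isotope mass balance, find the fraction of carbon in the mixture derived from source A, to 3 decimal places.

δ_A = (0.01023781/0.01118000 − 1)×1000 = (0.915725 − 1)×1000 = -84.275 per mil
δ_B = (0.01045572/0.01118000 − 1)×1000 = (0.935216 − 1)×1000 = -64.784 per mil
f_A = (δ_mix − δ_B)/(δ_A − δ_B) = (-82.14 − (-64.784))/(-84.275 − (-64.784))
f_A = -17.356 / -19.491 = 0.8905

0.890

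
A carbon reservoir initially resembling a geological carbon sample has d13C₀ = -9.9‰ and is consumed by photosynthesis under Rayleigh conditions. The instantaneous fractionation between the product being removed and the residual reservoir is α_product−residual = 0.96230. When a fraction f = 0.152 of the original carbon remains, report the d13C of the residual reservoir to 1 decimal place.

63.0‰

Rayleigh residual: δ_res = (δ₀ + 1000)·f^(α−1) − 1000
α − 1 = -0.03770
f^(α−1) = 0.152^(-0.03770) = 1.073605
δ_res = (-9.9 + 1000) × 1.073605 − 1000 = 1062.976 − 1000 = 62.98‰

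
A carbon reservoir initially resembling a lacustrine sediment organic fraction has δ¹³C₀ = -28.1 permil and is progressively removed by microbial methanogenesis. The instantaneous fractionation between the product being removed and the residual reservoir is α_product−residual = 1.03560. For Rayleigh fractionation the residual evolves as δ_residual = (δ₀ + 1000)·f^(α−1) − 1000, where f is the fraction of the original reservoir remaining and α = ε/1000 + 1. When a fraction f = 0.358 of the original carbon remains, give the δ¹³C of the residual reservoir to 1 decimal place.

Rayleigh residual: δ_res = (δ₀ + 1000)·f^(α−1) − 1000
α − 1 = 0.03560
f^(α−1) = 0.358^(0.03560) = 0.964091
δ_res = (-28.1 + 1000) × 0.964091 − 1000 = 937.000 − 1000 = -63.00 permil

-63.0 permil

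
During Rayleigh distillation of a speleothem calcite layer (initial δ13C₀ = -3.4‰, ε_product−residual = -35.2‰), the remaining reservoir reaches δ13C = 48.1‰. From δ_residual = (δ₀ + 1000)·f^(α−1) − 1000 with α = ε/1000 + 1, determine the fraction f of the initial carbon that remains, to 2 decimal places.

0.24

α − 1 = ε/1000 = -0.0352
(δ_res + 1000)/(δ₀ + 1000) = (48.1 + 1000)/(-3.4 + 1000) = 1048.1/996.6 = 1.051676
f = 1.051676^(1/-0.0352) = exp(ln(1.051676)/-0.0352) = exp(0.05038/-0.0352)
f = exp(-1.4314) = 0.2390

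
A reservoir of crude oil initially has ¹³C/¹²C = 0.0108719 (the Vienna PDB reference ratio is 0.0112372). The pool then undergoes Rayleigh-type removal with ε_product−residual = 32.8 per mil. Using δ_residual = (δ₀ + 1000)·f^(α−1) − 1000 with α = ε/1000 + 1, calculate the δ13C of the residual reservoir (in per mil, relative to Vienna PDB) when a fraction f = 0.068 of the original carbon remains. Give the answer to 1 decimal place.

-114.2 per mil

δ₀ = (0.0108719/0.0112372 − 1)×1000 = (0.967492 − 1)×1000 = -32.508 per mil
α − 1 = ε/1000 = 0.0328
f^(α−1) = 0.068^(0.0328) = 0.915601
δ_res = (-32.508 + 1000) × 0.915601 − 1000 = 885.837 − 1000 = -114.16 per mil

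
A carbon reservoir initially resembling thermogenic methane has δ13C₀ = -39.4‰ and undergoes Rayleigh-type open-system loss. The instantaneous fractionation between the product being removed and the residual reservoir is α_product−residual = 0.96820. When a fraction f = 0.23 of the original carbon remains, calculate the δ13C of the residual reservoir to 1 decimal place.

Rayleigh residual: δ_res = (δ₀ + 1000)·f^(α−1) − 1000
α − 1 = -0.03180
f^(α−1) = 0.23^(-0.03180) = 1.047845
δ_res = (-39.4 + 1000) × 1.047845 − 1000 = 1006.560 − 1000 = 6.56‰

6.6‰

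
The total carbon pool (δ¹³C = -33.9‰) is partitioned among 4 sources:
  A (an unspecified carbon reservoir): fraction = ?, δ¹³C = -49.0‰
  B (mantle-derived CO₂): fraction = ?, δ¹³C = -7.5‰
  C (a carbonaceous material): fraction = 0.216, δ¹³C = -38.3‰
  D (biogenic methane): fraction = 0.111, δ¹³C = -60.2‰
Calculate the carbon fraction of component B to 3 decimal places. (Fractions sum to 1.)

0.338

Let f_B and f_A be the unknown fractions; fractions sum to 1 so f_B + f_A = 0.673.
Mass balance: Σ fᵢ·δᵢ = δ_bulk ⇒ f_B·(-7.5) + f_A·(-49.0) = -33.9 − (-14.955) = -18.945
Substitute f_A = 0.673 − f_B:
f_B·(-7.5 − -49.0) = -18.945 − 0.673×(-49.0) = 14.032
f_B = 14.032 / 41.5 = 0.3381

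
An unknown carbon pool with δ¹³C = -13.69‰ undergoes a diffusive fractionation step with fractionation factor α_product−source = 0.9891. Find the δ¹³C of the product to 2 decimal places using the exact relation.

-24.44‰

δ_product = (δ_source + 1000)·α − 1000
δ_product = (-13.69 + 1000) × 0.9891 − 1000
δ_product = 975.559 − 1000 = -24.441‰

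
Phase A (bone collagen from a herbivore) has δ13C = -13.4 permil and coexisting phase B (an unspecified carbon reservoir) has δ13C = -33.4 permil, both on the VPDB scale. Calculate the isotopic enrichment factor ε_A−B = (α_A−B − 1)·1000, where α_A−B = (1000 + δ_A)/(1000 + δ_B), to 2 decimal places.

20.69 permil

α_A−B = (1000 + -13.4) / (1000 + -33.4) = 986.6 / 966.6 = 1.020691
ε_A−B = (1.020691 − 1) × 1000 = 20.691 permil
(The approximation ε ≈ δ_A − δ_B would give 20.0 permil.)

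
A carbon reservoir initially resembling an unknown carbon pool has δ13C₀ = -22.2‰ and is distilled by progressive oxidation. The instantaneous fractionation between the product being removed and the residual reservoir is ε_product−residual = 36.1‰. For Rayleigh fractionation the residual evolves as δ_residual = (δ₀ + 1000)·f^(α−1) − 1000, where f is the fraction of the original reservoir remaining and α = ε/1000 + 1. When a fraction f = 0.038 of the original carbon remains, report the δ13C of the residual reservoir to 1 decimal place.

-131.1‰

Rayleigh residual: δ_res = (δ₀ + 1000)·f^(α−1) − 1000
α = ε/1000 + 1 = 1.03610, so α − 1 = 0.03610
f^(α−1) = 0.038^(0.03610) = 0.888649
δ_res = (-22.2 + 1000) × 0.888649 − 1000 = 868.921 − 1000 = -131.08‰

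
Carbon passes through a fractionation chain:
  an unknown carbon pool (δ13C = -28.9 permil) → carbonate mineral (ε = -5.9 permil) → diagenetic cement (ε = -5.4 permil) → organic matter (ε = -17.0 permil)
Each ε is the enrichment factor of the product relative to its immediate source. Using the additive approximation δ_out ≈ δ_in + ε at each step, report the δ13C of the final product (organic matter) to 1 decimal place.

step 1: δ ≈ -28.9 + (-5.9) = -34.8 permil
step 2: δ ≈ -34.8 + (-5.4) = -40.2 permil
step 3: δ ≈ -40.2 + (-17.0) = -57.2 permil

-57.2 permil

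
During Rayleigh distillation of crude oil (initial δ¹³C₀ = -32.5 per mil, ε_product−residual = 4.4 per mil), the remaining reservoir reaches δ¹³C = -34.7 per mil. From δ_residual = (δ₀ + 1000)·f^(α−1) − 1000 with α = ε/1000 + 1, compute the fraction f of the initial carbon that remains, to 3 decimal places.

0.596

α − 1 = ε/1000 = 0.0044
(δ_res + 1000)/(δ₀ + 1000) = (-34.7 + 1000)/(-32.5 + 1000) = 965.3/967.5 = 0.997726
f = 0.997726^(1/0.0044) = exp(ln(0.997726)/0.0044) = exp(-0.00228/0.0044)
f = exp(-0.5174) = 0.5961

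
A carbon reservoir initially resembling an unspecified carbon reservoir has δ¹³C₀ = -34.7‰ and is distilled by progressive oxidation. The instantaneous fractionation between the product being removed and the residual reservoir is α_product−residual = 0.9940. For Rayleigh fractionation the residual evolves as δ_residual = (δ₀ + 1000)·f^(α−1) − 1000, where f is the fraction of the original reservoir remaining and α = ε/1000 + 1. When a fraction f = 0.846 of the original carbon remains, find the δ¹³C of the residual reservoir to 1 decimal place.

Rayleigh residual: δ_res = (δ₀ + 1000)·f^(α−1) − 1000
α − 1 = -0.00600
f^(α−1) = 0.846^(-0.00600) = 1.001004
δ_res = (-34.7 + 1000) × 1.001004 − 1000 = 966.269 − 1000 = -33.73‰

-33.7‰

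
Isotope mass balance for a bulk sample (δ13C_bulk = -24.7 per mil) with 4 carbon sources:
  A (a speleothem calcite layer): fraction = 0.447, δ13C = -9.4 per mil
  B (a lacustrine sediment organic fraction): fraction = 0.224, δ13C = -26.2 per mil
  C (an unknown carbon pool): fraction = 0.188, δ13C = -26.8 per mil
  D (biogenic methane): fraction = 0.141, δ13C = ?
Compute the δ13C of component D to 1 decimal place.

-68.0 per mil

Isotope mass balance: δ_bulk = Σ fᵢ·δᵢ.
-24.7 = 0.447×(-9.4) + 0.224×(-26.2) + 0.188×(-26.8) + 0.141×δ_D
0.141·δ_D = -24.7 − (-15.109) = -9.591
δ_D = -9.591 / 0.141 = -68.02 per mil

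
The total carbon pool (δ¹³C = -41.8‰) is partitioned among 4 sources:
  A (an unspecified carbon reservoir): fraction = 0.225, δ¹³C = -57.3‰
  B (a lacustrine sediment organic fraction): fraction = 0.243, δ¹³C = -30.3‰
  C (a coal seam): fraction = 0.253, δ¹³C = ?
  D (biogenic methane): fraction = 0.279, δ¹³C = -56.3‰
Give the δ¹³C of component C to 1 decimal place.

-23.1‰

Isotope mass balance: δ_bulk = Σ fᵢ·δᵢ.
-41.8 = 0.225×(-57.3) + 0.243×(-30.3) + 0.253×δ_C + 0.279×(-56.3)
0.253·δ_C = -41.8 − (-35.963) = -5.837
δ_C = -5.837 / 0.253 = -23.07‰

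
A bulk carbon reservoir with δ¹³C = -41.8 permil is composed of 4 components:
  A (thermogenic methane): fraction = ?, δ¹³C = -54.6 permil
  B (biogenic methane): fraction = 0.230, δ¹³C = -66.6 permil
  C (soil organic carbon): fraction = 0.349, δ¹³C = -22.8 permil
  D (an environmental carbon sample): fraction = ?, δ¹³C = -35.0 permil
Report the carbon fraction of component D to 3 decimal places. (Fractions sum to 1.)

0.228

Let f_D and f_A be the unknown fractions; fractions sum to 1 so f_D + f_A = 0.421.
Mass balance: Σ fᵢ·δᵢ = δ_bulk ⇒ f_D·(-35.0) + f_A·(-54.6) = -41.8 − (-23.275) = -18.525
Substitute f_A = 0.421 − f_D:
f_D·(-35.0 − -54.6) = -18.525 − 0.421×(-54.6) = 4.462
f_D = 4.462 / 19.6 = 0.2276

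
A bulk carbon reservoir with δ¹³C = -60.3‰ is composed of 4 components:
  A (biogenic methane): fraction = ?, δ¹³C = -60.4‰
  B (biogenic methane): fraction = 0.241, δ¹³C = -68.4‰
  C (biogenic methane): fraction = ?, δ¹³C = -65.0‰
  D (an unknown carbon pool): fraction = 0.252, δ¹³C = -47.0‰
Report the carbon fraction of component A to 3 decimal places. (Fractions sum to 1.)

0.214

Let f_A and f_C be the unknown fractions; fractions sum to 1 so f_A + f_C = 0.507.
Mass balance: Σ fᵢ·δᵢ = δ_bulk ⇒ f_A·(-60.4) + f_C·(-65.0) = -60.3 − (-28.328) = -31.972
Substitute f_C = 0.507 − f_A:
f_A·(-60.4 − -65.0) = -31.972 − 0.507×(-65.0) = 0.983
f_A = 0.983 / 4.6 = 0.2138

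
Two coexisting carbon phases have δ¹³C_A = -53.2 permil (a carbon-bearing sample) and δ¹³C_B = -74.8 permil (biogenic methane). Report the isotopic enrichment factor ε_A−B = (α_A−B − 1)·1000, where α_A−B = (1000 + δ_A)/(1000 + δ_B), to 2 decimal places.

23.35 permil

α_A−B = (1000 + -53.2) / (1000 + -74.8) = 946.8 / 925.2 = 1.023346
ε_A−B = (1.023346 − 1) × 1000 = 23.346 permil
(The approximation ε ≈ δ_A − δ_B would give 21.6 permil.)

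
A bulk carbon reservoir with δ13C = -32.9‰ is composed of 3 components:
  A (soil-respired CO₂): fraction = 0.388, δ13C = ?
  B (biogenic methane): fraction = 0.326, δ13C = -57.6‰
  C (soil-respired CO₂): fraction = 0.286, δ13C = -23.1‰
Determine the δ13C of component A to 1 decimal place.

Isotope mass balance: δ_bulk = Σ fᵢ·δᵢ.
-32.9 = 0.388×δ_A + 0.326×(-57.6) + 0.286×(-23.1)
0.388·δ_A = -32.9 − (-25.384) = -7.516
δ_A = -7.516 / 0.388 = -19.37‰

-19.4‰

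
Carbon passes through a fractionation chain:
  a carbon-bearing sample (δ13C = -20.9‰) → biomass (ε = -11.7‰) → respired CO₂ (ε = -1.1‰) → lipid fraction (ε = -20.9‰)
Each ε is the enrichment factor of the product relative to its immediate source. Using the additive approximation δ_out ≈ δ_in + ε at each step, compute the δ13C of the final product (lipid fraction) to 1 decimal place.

step 1: δ ≈ -20.9 + (-11.7) = -32.6‰
step 2: δ ≈ -32.6 + (-1.1) = -33.7‰
step 3: δ ≈ -33.7 + (-20.9) = -54.6‰

-54.6‰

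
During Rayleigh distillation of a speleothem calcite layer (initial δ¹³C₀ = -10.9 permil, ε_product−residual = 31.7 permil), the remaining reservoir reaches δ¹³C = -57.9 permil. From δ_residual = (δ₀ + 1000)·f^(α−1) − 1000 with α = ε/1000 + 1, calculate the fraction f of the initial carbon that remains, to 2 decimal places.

α − 1 = ε/1000 = 0.0317
(δ_res + 1000)/(δ₀ + 1000) = (-57.9 + 1000)/(-10.9 + 1000) = 942.1/989.1 = 0.952482
f = 0.952482^(1/0.0317) = exp(ln(0.952482)/0.0317) = exp(-0.04868/0.0317)
f = exp(-1.5358) = 0.2153

0.22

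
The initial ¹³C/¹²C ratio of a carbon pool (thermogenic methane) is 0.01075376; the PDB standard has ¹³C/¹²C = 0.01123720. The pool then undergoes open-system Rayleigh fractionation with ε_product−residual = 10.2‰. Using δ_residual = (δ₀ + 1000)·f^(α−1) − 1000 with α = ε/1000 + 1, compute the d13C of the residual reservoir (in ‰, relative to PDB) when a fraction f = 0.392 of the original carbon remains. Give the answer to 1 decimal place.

-52.1‰

δ₀ = (0.01075376/0.01123720 − 1)×1000 = (0.956979 − 1)×1000 = -43.021‰
α − 1 = ε/1000 = 0.0102
f^(α−1) = 0.392^(0.0102) = 0.990493
δ_res = (-43.021 + 1000) × 0.990493 − 1000 = 947.881 − 1000 = -52.12‰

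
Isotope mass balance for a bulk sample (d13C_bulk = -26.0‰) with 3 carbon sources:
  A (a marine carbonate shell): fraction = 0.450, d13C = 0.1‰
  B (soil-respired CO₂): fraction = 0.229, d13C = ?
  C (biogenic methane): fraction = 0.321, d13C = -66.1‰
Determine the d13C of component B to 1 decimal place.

-21.1‰

Isotope mass balance: δ_bulk = Σ fᵢ·δᵢ.
-26.0 = 0.450×(0.1) + 0.229×δ_B + 0.321×(-66.1)
0.229·δ_B = -26.0 − (-21.173) = -4.827
δ_B = -4.827 / 0.229 = -21.08‰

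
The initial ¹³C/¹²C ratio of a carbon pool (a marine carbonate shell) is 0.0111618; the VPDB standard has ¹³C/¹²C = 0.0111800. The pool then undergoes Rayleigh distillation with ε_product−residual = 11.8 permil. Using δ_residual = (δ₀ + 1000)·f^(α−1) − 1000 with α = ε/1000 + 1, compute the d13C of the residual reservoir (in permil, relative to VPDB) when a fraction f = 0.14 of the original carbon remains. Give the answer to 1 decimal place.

-24.5 permil

δ₀ = (0.0111618/0.0111800 − 1)×1000 = (0.998372 − 1)×1000 = -1.628 permil
α − 1 = ε/1000 = 0.0118
f^(α−1) = 0.14^(0.0118) = 0.977067
δ_res = (-1.628 + 1000) × 0.977067 − 1000 = 975.476 − 1000 = -24.52 permil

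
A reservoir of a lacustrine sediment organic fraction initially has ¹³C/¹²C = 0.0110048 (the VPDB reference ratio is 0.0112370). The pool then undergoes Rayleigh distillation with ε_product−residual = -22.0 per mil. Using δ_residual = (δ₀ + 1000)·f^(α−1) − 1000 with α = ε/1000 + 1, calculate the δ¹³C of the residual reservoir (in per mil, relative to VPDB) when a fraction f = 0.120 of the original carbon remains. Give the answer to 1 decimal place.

δ₀ = (0.0110048/0.0112370 − 1)×1000 = (0.979336 − 1)×1000 = -20.664 per mil
α − 1 = ε/1000 = -0.0220
f^(α−1) = 0.120^(-0.0220) = 1.047751
δ_res = (-20.664 + 1000) × 1.047751 − 1000 = 1026.100 − 1000 = 26.10 per mil

26.1 per mil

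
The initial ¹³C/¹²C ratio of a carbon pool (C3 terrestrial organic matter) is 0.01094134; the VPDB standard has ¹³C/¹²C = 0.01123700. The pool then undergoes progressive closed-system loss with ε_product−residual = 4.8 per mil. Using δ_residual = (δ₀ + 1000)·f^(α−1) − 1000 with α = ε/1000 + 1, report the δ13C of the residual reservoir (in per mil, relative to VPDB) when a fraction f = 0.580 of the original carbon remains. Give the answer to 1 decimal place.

-28.9 per mil

δ₀ = (0.01094134/0.01123700 − 1)×1000 = (0.973689 − 1)×1000 = -26.311 per mil
α − 1 = ε/1000 = 0.0048
f^(α−1) = 0.580^(0.0048) = 0.997389
δ_res = (-26.311 + 1000) × 0.997389 − 1000 = 971.146 − 1000 = -28.85 per mil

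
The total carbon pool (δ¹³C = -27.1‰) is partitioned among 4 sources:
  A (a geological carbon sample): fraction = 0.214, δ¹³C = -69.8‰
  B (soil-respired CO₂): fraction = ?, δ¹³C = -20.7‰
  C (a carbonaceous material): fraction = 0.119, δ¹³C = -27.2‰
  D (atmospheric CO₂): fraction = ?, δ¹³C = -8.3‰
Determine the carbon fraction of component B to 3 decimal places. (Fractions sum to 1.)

Let f_B and f_D be the unknown fractions; fractions sum to 1 so f_B + f_D = 0.667.
Mass balance: Σ fᵢ·δᵢ = δ_bulk ⇒ f_B·(-20.7) + f_D·(-8.3) = -27.1 − (-18.174) = -8.926
Substitute f_D = 0.667 − f_B:
f_B·(-20.7 − -8.3) = -8.926 − 0.667×(-8.3) = -3.390
f_B = -3.390 / -12.4 = 0.2734

0.273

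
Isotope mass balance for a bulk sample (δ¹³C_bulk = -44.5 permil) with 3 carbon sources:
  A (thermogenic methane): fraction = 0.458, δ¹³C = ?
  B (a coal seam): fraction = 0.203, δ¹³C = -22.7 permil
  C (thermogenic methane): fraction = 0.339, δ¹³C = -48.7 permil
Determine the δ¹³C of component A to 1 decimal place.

-51.1 permil

Isotope mass balance: δ_bulk = Σ fᵢ·δᵢ.
-44.5 = 0.458×δ_A + 0.203×(-22.7) + 0.339×(-48.7)
0.458·δ_A = -44.5 − (-21.117) = -23.383
δ_A = -23.383 / 0.458 = -51.05 permil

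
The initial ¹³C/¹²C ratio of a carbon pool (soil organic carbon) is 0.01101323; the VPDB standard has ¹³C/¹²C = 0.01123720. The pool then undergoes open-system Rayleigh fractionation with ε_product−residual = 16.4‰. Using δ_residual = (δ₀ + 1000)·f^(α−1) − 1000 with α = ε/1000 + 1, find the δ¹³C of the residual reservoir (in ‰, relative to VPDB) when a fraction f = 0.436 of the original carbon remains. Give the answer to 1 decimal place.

-33.2‰

δ₀ = (0.01101323/0.01123720 − 1)×1000 = (0.980069 − 1)×1000 = -19.931‰
α − 1 = ε/1000 = 0.0164
f^(α−1) = 0.436^(0.0164) = 0.986478
δ_res = (-19.931 + 1000) × 0.986478 − 1000 = 966.817 − 1000 = -33.18‰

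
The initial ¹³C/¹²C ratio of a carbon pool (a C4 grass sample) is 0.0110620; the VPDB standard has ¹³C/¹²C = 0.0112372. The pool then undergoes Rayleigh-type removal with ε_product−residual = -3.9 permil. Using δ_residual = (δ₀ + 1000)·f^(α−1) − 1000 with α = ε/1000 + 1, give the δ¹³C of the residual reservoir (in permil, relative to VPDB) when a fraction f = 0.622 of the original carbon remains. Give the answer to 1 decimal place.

δ₀ = (0.0110620/0.0112372 − 1)×1000 = (0.984409 − 1)×1000 = -15.591 permil
α − 1 = ε/1000 = -0.0039
f^(α−1) = 0.622^(-0.0039) = 1.001853
δ_res = (-15.591 + 1000) × 1.001853 − 1000 = 986.234 − 1000 = -13.77 permil

-13.8 permil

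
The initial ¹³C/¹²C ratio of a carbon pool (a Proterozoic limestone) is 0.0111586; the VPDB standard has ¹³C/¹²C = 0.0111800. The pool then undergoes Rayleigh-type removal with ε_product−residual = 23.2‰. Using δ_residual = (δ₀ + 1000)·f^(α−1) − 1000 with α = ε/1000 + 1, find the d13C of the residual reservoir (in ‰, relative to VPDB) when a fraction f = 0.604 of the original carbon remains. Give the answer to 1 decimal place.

δ₀ = (0.0111586/0.0111800 − 1)×1000 = (0.998086 − 1)×1000 = -1.914‰
α − 1 = ε/1000 = 0.0232
f^(α−1) = 0.604^(0.0232) = 0.988371
δ_res = (-1.914 + 1000) × 0.988371 − 1000 = 986.479 − 1000 = -13.52‰

-13.5‰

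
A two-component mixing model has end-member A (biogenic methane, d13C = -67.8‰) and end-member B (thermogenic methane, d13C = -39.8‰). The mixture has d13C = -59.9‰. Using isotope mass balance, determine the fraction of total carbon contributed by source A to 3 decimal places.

0.718

δ_mix = f_A·δ_A + (1 − f_A)·δ_B  ⇒  f_A = (δ_mix − δ_B)/(δ_A − δ_B)
f_A = (-59.9 − (-39.8)) / (-67.8 − (-39.8))
f_A = -20.1 / -28.0 = 0.7179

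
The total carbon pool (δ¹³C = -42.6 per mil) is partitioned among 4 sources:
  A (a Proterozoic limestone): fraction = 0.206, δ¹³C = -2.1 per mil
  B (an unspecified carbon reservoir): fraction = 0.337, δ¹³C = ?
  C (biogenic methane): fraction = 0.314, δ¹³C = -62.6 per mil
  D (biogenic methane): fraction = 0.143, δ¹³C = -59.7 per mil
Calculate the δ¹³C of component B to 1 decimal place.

Isotope mass balance: δ_bulk = Σ fᵢ·δᵢ.
-42.6 = 0.206×(-2.1) + 0.337×δ_B + 0.314×(-62.6) + 0.143×(-59.7)
0.337·δ_B = -42.6 − (-28.626) = -13.974
δ_B = -13.974 / 0.337 = -41.47 per mil

-41.5 per mil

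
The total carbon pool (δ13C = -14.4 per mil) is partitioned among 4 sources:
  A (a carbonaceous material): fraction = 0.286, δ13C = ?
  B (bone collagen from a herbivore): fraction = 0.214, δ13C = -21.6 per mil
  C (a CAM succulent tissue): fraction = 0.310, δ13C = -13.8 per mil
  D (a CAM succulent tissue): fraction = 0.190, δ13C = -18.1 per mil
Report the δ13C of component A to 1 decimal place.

-7.2 per mil

Isotope mass balance: δ_bulk = Σ fᵢ·δᵢ.
-14.4 = 0.286×δ_A + 0.214×(-21.6) + 0.310×(-13.8) + 0.190×(-18.1)
0.286·δ_A = -14.4 − (-12.339) = -2.061
δ_A = -2.061 / 0.286 = -7.20 per mil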